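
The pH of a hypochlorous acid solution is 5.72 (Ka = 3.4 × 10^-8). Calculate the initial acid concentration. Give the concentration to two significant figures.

C₀ = 1.1 × 10^-4 M

[H+] = 10^(-5.72) = 1.91 × 10^-6 M = x
Ka = x²/(C₀ − x) ⇒ C₀ = x + x²/Ka
C₀ = 1.91 × 10^-6 + (1.91 × 10^-6)²/(3.4 × 10^-8) = 1.09 × 10^-4 M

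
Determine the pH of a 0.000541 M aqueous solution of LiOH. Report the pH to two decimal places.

pH = 10.73

LiOH is a strong base; [OH-] = 0.000541 M.
pOH = -log(0.000541) = 3.27
pH = 14.00 - 3.27 = 10.73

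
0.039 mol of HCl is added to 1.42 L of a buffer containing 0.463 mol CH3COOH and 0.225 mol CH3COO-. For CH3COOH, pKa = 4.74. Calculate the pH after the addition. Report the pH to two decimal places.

pH = 4.31

Added H+ converts CH3COO- to CH3COOH: CH3COOH → 0.502 mol, CH3COO- → 0.186 mol.
pH = pKa + log([A⁻]/[HA]) = 4.74 + log(0.186/0.502) = 4.74 -0.431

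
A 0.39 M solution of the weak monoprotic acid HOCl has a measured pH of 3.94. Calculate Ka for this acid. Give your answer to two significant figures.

Ka = 3.4 × 10^-8

[H+] = 10^(-3.94) = 1.15 × 10^-4 M
At equilibrium [HA] = 0.39 − 1.15 × 10^-4 = 3.90 × 10^-1 M
Ka = [H+][A-]/[HA] = (1.15 × 10^-4)² / 3.90 × 10^-1 = 3.4 × 10^-8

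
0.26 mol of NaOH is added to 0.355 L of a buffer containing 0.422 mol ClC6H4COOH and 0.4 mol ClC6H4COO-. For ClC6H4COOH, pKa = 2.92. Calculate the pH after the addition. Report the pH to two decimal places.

OH- converts ClC6H4COOH to ClC6H4COO-: ClC6H4COOH → 0.162 mol, ClC6H4COO- → 0.66 mol.
pH = pKa + log(n_ClC6H4COO-/n_ClC6H4COOH) = 2.92 + log(0.66/0.162) = 2.92 + (+0.610)

pH = 3.53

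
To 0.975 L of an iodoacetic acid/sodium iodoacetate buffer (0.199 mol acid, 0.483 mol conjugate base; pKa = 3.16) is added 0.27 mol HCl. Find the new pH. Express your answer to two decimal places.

pH = 2.82

Added H+ converts ICH2COO- to ICH2COOH: ICH2COOH → 0.469 mol, ICH2COO- → 0.213 mol.
Henderson–Hasselbalch with mole ratio 0.213/0.469: pH = 3.16 + (-0.343)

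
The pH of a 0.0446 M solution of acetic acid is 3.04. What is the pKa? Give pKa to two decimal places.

pKa = 4.72

[H+] = 10^(-3.04) = 9.12 × 10^-4 M
At equilibrium [HA] = 0.0446 − 9.12 × 10^-4 = 4.37 × 10^-2 M
Ka = [H+][A-]/[HA] = (9.12 × 10^-4)² / 4.37 × 10^-2 = 1.90 × 10^-5
pKa = -log(1.90 × 10^-5) = 4.72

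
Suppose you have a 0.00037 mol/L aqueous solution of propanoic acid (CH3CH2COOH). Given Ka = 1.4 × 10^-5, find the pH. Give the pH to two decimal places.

pH = 4.19

CH3CH2COOH ⇌ CH3CH2COO- + H+
Ka = x²/(0.00037 − x) = 1.4 × 10^-5
x is not negligible relative to C₀; solve x² + 1.4e-05·x − 5.18e-09 = 0.
x = (−Ka + √(Ka² + 4·Ka·C₀))/2 = 6.53 × 10^-5 M
pH = −log(6.53 × 10^-5) = 4.19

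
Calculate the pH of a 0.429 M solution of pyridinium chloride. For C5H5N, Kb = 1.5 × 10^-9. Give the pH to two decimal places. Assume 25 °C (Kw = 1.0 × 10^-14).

pH = 2.77

C5H5NH+ is the conjugate acid of the weak base C5H5N.
Ka = Kw/Kb = 1.0×10^-14 / 1.5 × 10^-9 = 6.67 × 10^-6
Ka = [H+]²/(0.429 − [H+]) = 6.67 × 10^-6
Neglecting [H+] in the denominator: [H+] = √(6.67 × 10^-6 × 0.429) = 1.69 × 10^-3 M
([H+]/C₀ = 0.39% < 5%, so the approximation holds.)
pH = −log[H+] = −log(1.69 × 10^-3) = 2.77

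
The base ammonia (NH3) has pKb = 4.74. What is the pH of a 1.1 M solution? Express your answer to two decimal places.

NH3 + H2O ⇌ NH4+ + OH-
Kb = 10^(−4.74) = 1.82 × 10^-5
Kb = [OH-]²/(1.1 − [OH-]) = 1.82 × 10^-5
Assume [OH-] ≪ 1.1: [OH-] ≈ √(1.82 × 10^-5 × 1.1) = 4.47 × 10^-3 M
([OH-]/C₀ = 0.41% < 5%, so the approximation holds.)
pOH = −log(4.47 × 10^-3) = 2.35; pH = 14.00 − 2.35 = 11.65

pH = 11.65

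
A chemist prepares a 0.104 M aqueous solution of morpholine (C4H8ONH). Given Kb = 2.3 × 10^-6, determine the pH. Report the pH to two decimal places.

pH = 10.69

C4H8ONH + H2O ⇌ C4H8ONH2+ + OH-
From the ICE table, Kb = [OH-]²/(0.104 − [OH-]) = 2.3 × 10^-6.
Neglecting [OH-] in the denominator: [OH-] = √(2.3 × 10^-6 × 0.104) = 4.89 × 10^-4 M
([OH-]/C₀ = 0.47% < 5%, so the approximation holds.)
pOH = −log(4.89 × 10^-4) = 3.31; pH = 14.00 − 3.31 = 10.69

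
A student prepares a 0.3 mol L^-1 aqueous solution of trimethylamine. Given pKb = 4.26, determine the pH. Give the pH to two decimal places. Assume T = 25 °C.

pH = 11.61

(CH3)3N + H2O ⇌ (CH3)3NH+ + OH-
Kb = 10^(−4.26) = 5.50 × 10^-5
Let x = [OH-] at equilibrium. Kb = x²/(0.3 − x).
Neglecting x in the denominator: x = √(5.50 × 10^-5 × 0.3) = 4.06 × 10^-3 M
pOH = 2.39, so pH = 14.00 − pOH = 11.61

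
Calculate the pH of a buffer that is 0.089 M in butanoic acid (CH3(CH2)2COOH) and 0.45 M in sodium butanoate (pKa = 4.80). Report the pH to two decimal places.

pH = 5.50

pH = pKa + log([A⁻]/[HA]) = 4.80 + log(0.45/0.089)
pH = 4.80 + (+0.704) = 5.50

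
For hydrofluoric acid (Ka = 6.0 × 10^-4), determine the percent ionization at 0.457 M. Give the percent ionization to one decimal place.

HF ⇌ F- + H+; let x = [H+] at equilibrium.
x ≈ √(Ka·C₀) = √(6.0 × 10^-4 × 0.457) = 1.66 × 10^-2 M
% ionization = x/C₀ × 100% = 1.66 × 10^-2/0.457 × 100% = 3.6%

3.6%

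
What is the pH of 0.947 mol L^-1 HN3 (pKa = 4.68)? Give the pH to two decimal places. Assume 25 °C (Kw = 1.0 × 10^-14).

pH = 2.35

HN3 ⇌ N3- + H+
Ka = 10^(−4.68) = 2.09 × 10^-5
Ka = x²/(0.947 − x) = 2.09 × 10^-5
Since Ka ≪ C₀, x ≈ √(Ka·C₀) = 4.45 × 10^-3 M.
pH = −log[H+] = −log(4.45 × 10^-3) = 2.35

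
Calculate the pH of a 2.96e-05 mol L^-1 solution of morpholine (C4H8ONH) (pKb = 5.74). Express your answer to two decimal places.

pH = 8.81

C4H8ONH + H2O ⇌ C4H8ONH2+ + OH-
Kb = 10^(−5.74) = 1.82 × 10^-6
Let x = [OH-] at equilibrium. Kb = x²/(2.96e-05 − x).
x is not negligible relative to C₀; solve x² + 1.82e-06·x − 5.39e-11 = 0.
x = [−1.82e-06 + √(1.82e-06² + 2.15e-10)]/2 = 6.49 × 10^-6 M
pOH = 5.19, so pH = 14.00 − pOH = 8.81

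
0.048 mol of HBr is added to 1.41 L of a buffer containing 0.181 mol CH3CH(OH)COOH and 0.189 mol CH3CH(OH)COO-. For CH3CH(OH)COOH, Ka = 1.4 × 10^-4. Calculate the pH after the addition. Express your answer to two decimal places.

pH = 3.64

After neutralization: n(CH3CH(OH)COOH) = 0.229 mol, n(CH3CH(OH)COO-) = 0.141 mol.
pKa = −log(1.4 × 10^-4) = 3.854
Henderson–Hasselbalch with mole ratio 0.141/0.229: pH = 3.854 + (-0.211)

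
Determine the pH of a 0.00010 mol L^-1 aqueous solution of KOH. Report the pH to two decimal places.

KOH is a strong base; [OH-] = 0.0001 M.
pOH = -log(0.0001) = 4.00
pH = 14.00 - 4.00 = 10.00

pH = 10.00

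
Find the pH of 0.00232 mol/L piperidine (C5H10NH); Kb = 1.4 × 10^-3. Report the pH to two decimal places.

C5H10NH + H2O ⇌ C5H10NH2+ + OH-
Let x = [OH-] at equilibrium. Kb = x²/(0.00232 − x).
Here C₀/Kb ≈ 1.66, so the small-x approximation fails. Use the quadratic:
x = (−Kb + √(Kb² + 4·Kb·C₀))/2 = 1.23 × 10^-3 M
pOH = 2.91, so pH = 14.00 − pOH = 11.09

pH = 11.09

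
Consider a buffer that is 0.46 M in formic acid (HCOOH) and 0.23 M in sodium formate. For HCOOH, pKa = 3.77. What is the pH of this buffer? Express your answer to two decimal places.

pH = pKa + log([A⁻]/[HA]) = 3.77 + log(0.23/0.46)
pH = 3.77 + (-0.301) = 3.47

pH = 3.47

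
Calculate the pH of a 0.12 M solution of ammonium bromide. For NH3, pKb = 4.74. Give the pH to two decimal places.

NH4+ is the conjugate acid of the weak base NH3.
Kb = 10^(−4.74) = 1.82 × 10^-5
Ka = Kw/Kb = 1.0×10^-14 / 1.82 × 10^-5 = 5.49 × 10^-10
Let x = [H+] at equilibrium. Ka = x²/(0.12 − x).
Assume x ≪ 0.12: x ≈ √(5.49 × 10^-10 × 0.12) = 8.12 × 10^-6 M
(x/C₀ = 0.0068% < 5%, so the approximation holds.)
pH = −log(8.12 × 10^-6) = 5.09

pH = 5.09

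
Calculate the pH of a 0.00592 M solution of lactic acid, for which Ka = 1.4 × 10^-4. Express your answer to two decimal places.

CH3CH(OH)COOH ⇌ CH3CH(OH)COO- + H+
Ka = x²/(0.00592 − x) = 1.4 × 10^-4
x is not negligible relative to C₀; solve x² + 0.00014·x − 8.29e-07 = 0.
x = (−Ka + √(Ka² + 4·Ka·C₀))/2 = 8.43 × 10^-4 M
pH = −log(8.43 × 10^-4) = 3.07

pH = 3.07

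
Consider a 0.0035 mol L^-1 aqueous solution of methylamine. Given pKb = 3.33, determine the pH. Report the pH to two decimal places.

pH = 11.03

CH3NH2 + H2O ⇌ CH3NH3+ + OH-
Kb = 10^(−3.33) = 4.68 × 10^-4
Kb = [OH-]²/(0.0035 − [OH-]) = 4.68 × 10^-4
[OH-] is not negligible relative to C₀; solve [OH-]² + 0.000468·[OH-] − 1.64e-06 = 0.
[OH-] = [−0.000468 + √(0.000468² + 6.55e-06)]/2 = 1.07 × 10^-3 M
pOH = −log(1.07 × 10^-3) = 2.97; pH = 14.00 − 2.97 = 11.03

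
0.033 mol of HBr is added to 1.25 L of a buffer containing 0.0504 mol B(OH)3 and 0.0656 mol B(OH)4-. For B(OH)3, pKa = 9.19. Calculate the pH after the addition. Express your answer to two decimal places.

pH = 8.78

Added H+ converts B(OH)4- to B(OH)3: B(OH)3 → 0.0834 mol, B(OH)4- → 0.0326 mol.
pH = pKa + log(n_B(OH)4-/n_B(OH)3) = 9.19 + log(0.0326/0.0834) = 9.19 + (-0.408)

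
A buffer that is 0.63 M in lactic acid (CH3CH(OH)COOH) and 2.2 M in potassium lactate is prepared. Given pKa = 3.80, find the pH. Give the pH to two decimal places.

pH = 4.34

pH = pKa + log([A⁻]/[HA]) = 3.80 + log(2.2/0.63)
pH = 3.80 + (+0.543) = 4.34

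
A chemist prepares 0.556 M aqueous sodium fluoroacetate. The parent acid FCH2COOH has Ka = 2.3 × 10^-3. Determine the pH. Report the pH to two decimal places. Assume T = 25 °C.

FCH2COO- is the conjugate base of the weak acid FCH2COOH.
Kb = Kw/Ka = 1.0×10^-14 / 2.3 × 10^-3 = 4.35 × 10^-12
Kb = x²/(0.556 − x) = 4.35 × 10^-12
Assume x ≪ 0.556: x ≈ √(4.35 × 10^-12 × 0.556) = 1.56 × 10^-6 M
(x/C₀ = 0.00028% < 5%, so the approximation holds.)
pOH = −log(1.56 × 10^-6) = 5.81; pH = 14.00 − 5.81 = 8.19

pH = 8.19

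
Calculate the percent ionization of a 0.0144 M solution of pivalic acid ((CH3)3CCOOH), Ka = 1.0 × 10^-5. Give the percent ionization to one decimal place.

2.6%

(CH3)3CCOOH ⇌ (CH3)3CCOO- + H+; let x = [H+] at equilibrium.
x ≈ √(Ka·C₀) = √(1.0 × 10^-5 × 0.0144) = 3.79 × 10^-4 M
% ionization = x/C₀ × 100% = 3.79 × 10^-4/0.0144 × 100% = 2.6%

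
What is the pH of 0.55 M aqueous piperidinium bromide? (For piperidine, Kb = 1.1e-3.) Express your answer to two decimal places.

C5H10NH2+ is the conjugate acid of the weak base C5H10NH.
Ka = Kw/Kb = 1.0×10^-14 / 1.1 × 10^-3 = 9.09 × 10^-12
Ka = [H+]²/(0.55 − [H+]) = 9.09 × 10^-12
Since Ka ≪ C₀, [H+] ≈ √(Ka·C₀) = 2.24 × 10^-6 M.
([H+]/C₀ = 0.00041% < 5%, so the approximation holds.)
pH = −log(2.24 × 10^-6) = 5.65

pH = 5.65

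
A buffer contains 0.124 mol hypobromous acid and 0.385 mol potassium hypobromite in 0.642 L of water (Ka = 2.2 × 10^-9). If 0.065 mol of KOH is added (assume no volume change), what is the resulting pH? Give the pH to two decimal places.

pH = 9.54

OH- converts HOBr to OBr-: HOBr → 0.059 mol, OBr- → 0.45 mol.
pKa = −log(2.2 × 10^-9) = 8.658
pH = pKa + log([A⁻]/[HA]) = 8.658 + log(0.45/0.059) = 8.658 +0.882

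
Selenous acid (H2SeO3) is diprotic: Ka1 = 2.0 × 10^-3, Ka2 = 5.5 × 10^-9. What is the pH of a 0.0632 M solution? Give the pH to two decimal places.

pH = 1.99

Ka1 ≫ Ka2, so treat the first dissociation as the only significant source of H+.
Ka1 = x²/(0.0632 − x) = 2.0 × 10^-3
Solving the quadratic: x = (−Ka1 + √(Ka1² + 4·Ka1·C₀))/2 = 1.03 × 10^-2 M
pH = −log(1.03 × 10^-2) = 1.99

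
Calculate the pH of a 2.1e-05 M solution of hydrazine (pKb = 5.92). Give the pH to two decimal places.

pH = 8.65

N2H4 + H2O ⇌ N2H5+ + OH-
Kb = 10^(−5.92) = 1.20 × 10^-6
From the ICE table, Kb = x²/(2.1e-05 − x) = 1.20 × 10^-6.
x is not negligible relative to C₀; solve x² + 1.2e-06·x − 2.52e-11 = 0.
x = (−Kb + √(Kb² + 4·Kb·C₀))/2 = 4.46 × 10^-6 M
pOH = −log(4.46 × 10^-6) = 5.35; pH = 14.00 − 5.35 = 8.65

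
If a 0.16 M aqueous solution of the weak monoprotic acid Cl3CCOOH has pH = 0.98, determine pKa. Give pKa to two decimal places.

[H+] = 10^(-0.98) = 1.05 × 10^-1 M
At equilibrium [HA] = 0.16 − 1.05 × 10^-1 = 5.50 × 10^-2 M
Ka = [H+][A-]/[HA] = (1.05 × 10^-1)² / 5.50 × 10^-2 = 2.00 × 10^-1
pKa = -log(2.00 × 10^-1) = 0.70

pKa = 0.70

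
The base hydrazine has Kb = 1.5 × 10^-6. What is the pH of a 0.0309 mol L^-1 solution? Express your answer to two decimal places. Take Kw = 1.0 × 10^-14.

pH = 10.33

N2H4 + H2O ⇌ N2H5+ + OH-
From the ICE table, Kb = [OH-]²/(0.0309 − [OH-]) = 1.5 × 10^-6.
Since Kb ≪ C₀, [OH-] ≈ √(Kb·C₀) = 2.15 × 10^-4 M.
pOH = 3.67, so pH = 14.00 − pOH = 10.33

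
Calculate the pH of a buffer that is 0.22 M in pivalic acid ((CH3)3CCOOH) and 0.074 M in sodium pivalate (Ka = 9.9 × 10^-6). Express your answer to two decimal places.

pH = 4.53

pKa = −log(9.9 × 10^-6) = 5.004
pH = pKa + log([A⁻]/[HA]) = 5.004 + log(0.074/0.22)
pH = 5.004 + (-0.473) = 4.53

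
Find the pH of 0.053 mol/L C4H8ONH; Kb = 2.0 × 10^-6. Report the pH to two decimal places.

C4H8ONH + H2O ⇌ C4H8ONH2+ + OH-
Kb = [OH-]²/(0.053 − [OH-]) = 2.0 × 10^-6
Neglecting [OH-] in the denominator: [OH-] = √(2.0 × 10^-6 × 0.053) = 3.26 × 10^-4 M
([OH-]/C₀ = 0.61% < 5%, so the approximation holds.)
pOH = −log(3.26 × 10^-4) = 3.49; pH = 14.00 − 3.49 = 10.51

pH = 10.51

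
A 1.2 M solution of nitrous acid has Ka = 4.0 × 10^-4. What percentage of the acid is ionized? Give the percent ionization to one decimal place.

1.8%

HNO2 ⇌ NO2- + H+; let x = [H+] at equilibrium.
x ≈ √(Ka·C₀) = √(4.0 × 10^-4 × 1.2) = 2.19 × 10^-2 M
% ionization = x/C₀ × 100% = 2.19 × 10^-2/1.2 × 100% = 1.8%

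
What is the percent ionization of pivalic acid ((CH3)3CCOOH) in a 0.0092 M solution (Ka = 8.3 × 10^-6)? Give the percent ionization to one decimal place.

(CH3)3CCOOH ⇌ (CH3)3CCOO- + H+; let x = [H+] at equilibrium.
x ≈ √(Ka·C₀) = √(8.3 × 10^-6 × 0.0092) = 2.76 × 10^-4 M
% ionization = x/C₀ × 100% = 2.76 × 10^-4/0.0092 × 100% = 3.0%

3.0%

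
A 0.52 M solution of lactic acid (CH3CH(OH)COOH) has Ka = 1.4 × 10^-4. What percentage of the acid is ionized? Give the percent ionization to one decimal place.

1.6%

CH3CH(OH)COOH ⇌ CH3CH(OH)COO- + H+; let x = [H+] at equilibrium.
x ≈ √(Ka·C₀) = √(1.4 × 10^-4 × 0.52) = 8.53 × 10^-3 M
Fraction ionized = 8.53 × 10^-3 / 0.52 = 0.0164 → 1.6%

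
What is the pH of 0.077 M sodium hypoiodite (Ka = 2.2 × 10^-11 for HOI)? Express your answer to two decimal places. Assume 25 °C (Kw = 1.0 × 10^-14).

pH = 11.76

OI- is the conjugate base of the weak acid HOI.
Kb = Kw/Ka = 1.0×10^-14 / 2.2 × 10^-11 = 4.55 × 10^-4
From the ICE table, Kb = x²/(0.077 − x) = 4.55 × 10^-4.
The 5% rule fails; solving x² + Kb·x − Kb·C₀ = 0 exactly:
x = (−Kb + √(Kb² + 4·Kb·C₀))/2 = 5.70 × 10^-3 M
pOH = 2.24, so pH = 14.00 − pOH = 11.76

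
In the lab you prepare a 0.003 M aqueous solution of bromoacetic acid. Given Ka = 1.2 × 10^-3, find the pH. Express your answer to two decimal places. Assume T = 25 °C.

pH = 2.86

BrCH2COOH ⇌ BrCH2COO- + H+
Ka = [H+]²/(0.003 − [H+]) = 1.2 × 10^-3
[H+] is not negligible relative to C₀; solve [H+]² + 0.0012·[H+] − 3.6e-06 = 0.
[H+] = [−0.0012 + √(0.0012² + 1.44e-05)]/2 = 1.39 × 10^-3 M
pH = −log(1.39 × 10^-3) = 2.86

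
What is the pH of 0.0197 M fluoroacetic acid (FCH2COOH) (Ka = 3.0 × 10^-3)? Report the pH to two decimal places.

FCH2COOH ⇌ FCH2COO- + H+
Ka = x²/(0.0197 − x) = 3.0 × 10^-3
Here C₀/Ka ≈ 6.57, so the small-x approximation fails. Use the quadratic:
x = [−0.003 + √(0.003² + 0.000236)]/2 = 6.33 × 10^-3 M
pH = −log[H+] = −log(6.33 × 10^-3) = 2.20

pH = 2.20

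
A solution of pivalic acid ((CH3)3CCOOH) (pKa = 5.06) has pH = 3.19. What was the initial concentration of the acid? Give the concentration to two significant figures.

[H+] = 10^(-3.19) = 6.46 × 10^-4 M = x
Ka = 10^(−5.06) = 8.71 × 10^-6
Ka = x²/(C₀ − x) ⇒ C₀ = x + x²/Ka
C₀ = 6.46 × 10^-4 + (6.46 × 10^-4)²/(8.71 × 10^-6) = 4.86 × 10^-2 M

C₀ = 4.9 × 10^-2 M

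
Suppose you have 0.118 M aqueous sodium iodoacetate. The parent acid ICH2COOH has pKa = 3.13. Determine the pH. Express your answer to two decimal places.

pH = 8.10

ICH2COO- is the conjugate base of the weak acid ICH2COOH.
Ka = 10^(−3.13) = 7.41 × 10^-4
Kb = Kw/Ka = 1.0×10^-14 / 7.41 × 10^-4 = 1.35 × 10^-11
From the ICE table, Kb = [OH-]²/(0.118 − [OH-]) = 1.35 × 10^-11.
Assume [OH-] ≪ 0.118: [OH-] ≈ √(1.35 × 10^-11 × 0.118) = 1.26 × 10^-6 M
([OH-]/C₀ = 0.0011% < 5%, so the approximation holds.)
pOH = −log(1.26 × 10^-6) = 5.90; pH = 14.00 − 5.90 = 8.10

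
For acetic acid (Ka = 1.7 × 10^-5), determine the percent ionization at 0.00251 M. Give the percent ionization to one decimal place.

CH3COOH ⇌ CH3COO- + H+; let x = [H+] at equilibrium.
Solve x² + 1.7e-05x − 4.27e-08 = 0 → x = 1.98 × 10^-4 M
% ionization = x/C₀ × 100% = 1.98 × 10^-4/0.00251 × 100% = 7.9%

7.9%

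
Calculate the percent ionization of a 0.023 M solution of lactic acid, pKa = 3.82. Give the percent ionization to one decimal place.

7.8%

CH3CH(OH)COOH ⇌ CH3CH(OH)COO- + H+; let x = [H+] at equilibrium.
Ka = 10^(−3.82) = 1.51 × 10^-4
Solve x² + 0.000151x − 3.47e-06 = 0 → x = 1.79 × 10^-3 M
Fraction ionized = 1.79 × 10^-3 / 0.023 = 0.0778 → 7.8%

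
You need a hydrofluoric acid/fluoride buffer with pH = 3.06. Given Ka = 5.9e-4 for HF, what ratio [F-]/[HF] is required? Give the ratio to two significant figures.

pKa = -log(5.9 × 10^-4) = 3.229
pH = pKa + log(r) ⇒ log(r) = 3.06 − 3.229 = -0.169
r = [F-]/[HF] = 10^(-0.169) = 0.678

ratio = 0.68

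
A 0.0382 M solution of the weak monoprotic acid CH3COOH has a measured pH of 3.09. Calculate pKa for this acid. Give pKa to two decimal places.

pKa = 4.75

[H+] = 10^(-3.09) = 8.13 × 10^-4 M
At equilibrium [HA] = 0.0382 − 8.13 × 10^-4 = 3.74 × 10^-2 M
Ka = [H+][A-]/[HA] = (8.13 × 10^-4)² / 3.74 × 10^-2 = 1.77 × 10^-5
pKa = -log(1.77 × 10^-5) = 4.75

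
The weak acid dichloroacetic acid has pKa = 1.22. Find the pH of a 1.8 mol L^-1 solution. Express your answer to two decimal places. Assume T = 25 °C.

pH = 0.52

Cl2CHCOOH ⇌ Cl2CHCOO- + H+
Ka = 10^(−1.22) = 6.03 × 10^-2
From the ICE table, Ka = [H+]²/(1.8 − [H+]) = 6.03 × 10^-2.
Here C₀/Ka ≈ 29.9, so the small-[H+] approximation fails. Use the quadratic:
[H+] = [−0.0603 + √(0.0603² + 0.434)]/2 = 3.01 × 10^-1 M
pH = −log[H+] = −log(3.01 × 10^-1) = 0.52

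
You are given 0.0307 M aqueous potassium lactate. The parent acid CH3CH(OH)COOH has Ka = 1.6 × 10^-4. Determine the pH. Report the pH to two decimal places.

CH3CH(OH)COO- is the conjugate base of the weak acid CH3CH(OH)COOH.
Kb = Kw/Ka = 1.0×10^-14 / 1.6 × 10^-4 = 6.25 × 10^-11
Kb = x²/(0.0307 − x) = 6.25 × 10^-11
Assume x ≪ 0.0307: x ≈ √(6.25 × 10^-11 × 0.0307) = 1.39 × 10^-6 M
(x/C₀ = 0.0045% < 5%, so the approximation holds.)
pOH = −log(1.39 × 10^-6) = 5.86; pH = 14.00 − 5.86 = 8.14

pH = 8.14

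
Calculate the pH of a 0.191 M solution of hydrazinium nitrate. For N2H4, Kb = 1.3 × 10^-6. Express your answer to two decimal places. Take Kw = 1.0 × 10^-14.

N2H5+ is the conjugate acid of the weak base N2H4.
Ka = Kw/Kb = 1.0×10^-14 / 1.3 × 10^-6 = 7.69 × 10^-9
Ka = [H+]²/(0.191 − [H+]) = 7.69 × 10^-9
Neglecting [H+] in the denominator: [H+] = √(7.69 × 10^-9 × 0.191) = 3.83 × 10^-5 M
pH = −log(3.83 × 10^-5) = 4.42

pH = 4.42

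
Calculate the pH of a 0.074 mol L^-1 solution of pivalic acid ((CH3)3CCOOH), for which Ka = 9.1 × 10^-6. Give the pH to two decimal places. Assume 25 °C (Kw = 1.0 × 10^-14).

(CH3)3CCOOH ⇌ (CH3)3CCOO- + H+
From the ICE table, Ka = x²/(0.074 − x) = 9.1 × 10^-6.
Neglecting x in the denominator: x = √(9.1 × 10^-6 × 0.074) = 8.21 × 10^-4 M
Check: 1.1% ionized — well under 5%, approximation valid.
pH = −log(8.21 × 10^-4) = 3.09

pH = 3.09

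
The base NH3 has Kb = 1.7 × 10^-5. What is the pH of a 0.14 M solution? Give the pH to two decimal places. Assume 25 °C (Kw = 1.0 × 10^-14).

pH = 11.19

NH3 + H2O ⇌ NH4+ + OH-
From the ICE table, Kb = [OH-]²/(0.14 − [OH-]) = 1.7 × 10^-5.
Neglecting [OH-] in the denominator: [OH-] = √(1.7 × 10^-5 × 0.14) = 1.54 × 10^-3 M
([OH-]/C₀ = 1.1% < 5%, so the approximation holds.)
pOH = −log(1.54 × 10^-3) = 2.81; pH = 14.00 − 2.81 = 11.19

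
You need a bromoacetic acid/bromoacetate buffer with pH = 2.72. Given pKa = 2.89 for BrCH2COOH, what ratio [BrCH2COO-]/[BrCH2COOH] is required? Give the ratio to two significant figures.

ratio = 0.68

pH = pKa + log(r) ⇒ log(r) = 2.72 − 2.89 = -0.17
r = [BrCH2COO-]/[BrCH2COOH] = 10^(-0.17) = 0.676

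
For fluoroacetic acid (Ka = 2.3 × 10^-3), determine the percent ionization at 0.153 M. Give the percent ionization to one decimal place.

FCH2COOH ⇌ FCH2COO- + H+; let x = [H+] at equilibrium.
Ka = x²/(C₀ − x); solving the quadratic gives x = 1.76 × 10^-2 M.
% ionization = x/C₀ × 100% = 1.76 × 10^-2/0.153 × 100% = 11.5%

11.5%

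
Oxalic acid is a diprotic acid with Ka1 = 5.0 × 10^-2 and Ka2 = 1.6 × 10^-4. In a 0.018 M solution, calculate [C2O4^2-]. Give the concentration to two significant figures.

1.6 × 10^-4 M

First ionization gives [H+] ≈ [HC2O4-] = 1.41 × 10^-2 M.
Second step: Ka2 = [H+][C2O4^2-]/[HC2O4-] ≈ [C2O4^2-] (since [H+] ≈ [HC2O4-]).
So [C2O4^2-] ≈ Ka2.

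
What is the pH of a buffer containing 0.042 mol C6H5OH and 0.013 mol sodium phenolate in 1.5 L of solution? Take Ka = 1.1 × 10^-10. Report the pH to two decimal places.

pH = 9.45

pKa = −log(1.1 × 10^-10) = 9.959
pH = pKa + log([A⁻]/[HA]) = 9.959 + log(0.013/0.042)
pH = 9.959 + (-0.509) = 9.45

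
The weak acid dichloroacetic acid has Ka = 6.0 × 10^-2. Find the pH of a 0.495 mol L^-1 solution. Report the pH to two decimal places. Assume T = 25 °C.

Cl2CHCOOH ⇌ Cl2CHCOO- + H+
Ka = x²/(0.495 − x) = 6.0 × 10^-2
The 5% rule fails; solving x² + Ka·x − Ka·C₀ = 0 exactly:
x = (−Ka + √(Ka² + 4·Ka·C₀))/2 = 1.45 × 10^-1 M
pH = −log(1.45 × 10^-1) = 0.84

pH = 0.84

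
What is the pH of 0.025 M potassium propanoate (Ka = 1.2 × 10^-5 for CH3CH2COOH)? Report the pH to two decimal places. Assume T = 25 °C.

pH = 8.66

CH3CH2COO- is the conjugate base of the weak acid CH3CH2COOH.
Kb = Kw/Ka = 1.0×10^-14 / 1.2 × 10^-5 = 8.33 × 10^-10
Kb = [OH-]²/(0.025 − [OH-]) = 8.33 × 10^-10
Since Kb ≪ C₀, [OH-] ≈ √(Kb·C₀) = 4.56 × 10^-6 M.
Check: 0.018% ionized — well under 5%, approximation valid.
pOH = 5.34, so pH = 14.00 − pOH = 8.66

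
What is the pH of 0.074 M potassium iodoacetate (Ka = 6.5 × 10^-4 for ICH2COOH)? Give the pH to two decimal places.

pH = 8.03

ICH2COO- is the conjugate base of the weak acid ICH2COOH.
Kb = Kw/Ka = 1.0×10^-14 / 6.5 × 10^-4 = 1.54 × 10^-11
Kb = x²/(0.074 − x) = 1.54 × 10^-11
Assume x ≪ 0.074: x ≈ √(1.54 × 10^-11 × 0.074) = 1.07 × 10^-6 M
pOH = 5.97, so pH = 14.00 − pOH = 8.03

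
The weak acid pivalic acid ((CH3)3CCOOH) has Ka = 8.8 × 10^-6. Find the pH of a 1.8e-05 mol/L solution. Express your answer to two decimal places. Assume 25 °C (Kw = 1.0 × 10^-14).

(CH3)3CCOOH ⇌ (CH3)3CCOO- + H+
From the ICE table, Ka = x²/(1.8e-05 − x) = 8.8 × 10^-6.
Here C₀/Ka ≈ 2.05, so the small-x approximation fails. Use the quadratic:
x = [−8.8e-06 + √(8.8e-06² + 6.34e-10)]/2 = 8.93 × 10^-6 M
pH = −log(8.93 × 10^-6) = 5.05

pH = 5.05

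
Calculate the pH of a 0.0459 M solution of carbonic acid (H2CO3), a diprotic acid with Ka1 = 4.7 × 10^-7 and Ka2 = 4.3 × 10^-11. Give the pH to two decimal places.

Since Ka1 ≫ Ka2, the first ionization dominates [H+].
Ka1 = x²/(0.0459 − x) = 4.7 × 10^-7
x ≈ √(4.7 × 10^-7 × 0.0459) = 1.47 × 10^-4 M
pH = −log(1.47 × 10^-4) = 3.83

pH = 3.83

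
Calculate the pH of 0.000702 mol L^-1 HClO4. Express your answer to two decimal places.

pH = 3.15

HClO4 is a strong acid and dissociates completely, so [H+] = 0.000702 M.
pH = -log(0.000702) = 3.15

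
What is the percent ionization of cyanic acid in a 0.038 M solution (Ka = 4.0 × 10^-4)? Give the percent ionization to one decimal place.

HOCN ⇌ OCN- + H+; let x = [H+] at equilibrium.
Solve x² + 0.0004x − 1.52e-05 = 0 → x = 3.70 × 10^-3 M
Fraction ionized = 3.70 × 10^-3 / 0.038 = 0.0974 → 9.7%

9.7%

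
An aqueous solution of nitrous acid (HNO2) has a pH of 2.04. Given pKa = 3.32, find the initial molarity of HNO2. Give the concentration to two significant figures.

C₀ = 1.8 × 10^-1 M

[H+] = 10^(-2.04) = 9.12 × 10^-3 M = x
Ka = 10^(−3.32) = 4.79 × 10^-4
Ka = x²/(C₀ − x) ⇒ C₀ = x + x²/Ka
C₀ = 9.12 × 10^-3 + (9.12 × 10^-3)²/(4.79 × 10^-4) = 1.83 × 10^-1 M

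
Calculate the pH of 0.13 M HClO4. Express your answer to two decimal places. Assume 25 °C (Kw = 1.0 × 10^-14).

HClO4 is a strong acid and dissociates completely, so [H+] = 0.13 M.
pH = -log(0.13) = 0.89

pH = 0.89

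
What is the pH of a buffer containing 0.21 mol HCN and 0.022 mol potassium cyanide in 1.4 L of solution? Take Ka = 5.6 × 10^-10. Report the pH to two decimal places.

pKa = −log(5.6 × 10^-10) = 9.252
Henderson–Hasselbalch: pH = pKa + log([CN-]/[HCN]) = 9.252 + log(0.022/0.21)
pH = 9.252 + (-0.980) = 8.27

pH = 8.27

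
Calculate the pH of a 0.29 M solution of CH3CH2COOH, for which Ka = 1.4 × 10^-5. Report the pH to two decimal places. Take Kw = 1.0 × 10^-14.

CH3CH2COOH ⇌ CH3CH2COO- + H+
Ka = [H+]²/(0.29 − [H+]) = 1.4 × 10^-5
Neglecting [H+] in the denominator: [H+] = √(1.4 × 10^-5 × 0.29) = 2.01 × 10^-3 M
Check: 0.69% ionized — well under 5%, approximation valid.
pH = −log[H+] = −log(2.01 × 10^-3) = 2.70

pH = 2.70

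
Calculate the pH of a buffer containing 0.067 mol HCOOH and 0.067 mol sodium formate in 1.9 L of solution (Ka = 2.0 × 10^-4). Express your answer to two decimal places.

pH = 3.70

pKa = −log(2.0 × 10^-4) = 3.699
Using pH = pKa + log([base]/[acid]) with [base]/[acid] = 0.067/0.067:
pH = 3.699 + (+0.000) = 3.70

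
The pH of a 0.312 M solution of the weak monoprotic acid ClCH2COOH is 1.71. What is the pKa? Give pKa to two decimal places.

[H+] = 10^(-1.71) = 1.95 × 10^-2 M
At equilibrium [HA] = 0.312 − 1.95 × 10^-2 = 2.92 × 10^-1 M
Ka = [H+][A-]/[HA] = (1.95 × 10^-2)² / 2.92 × 10^-1 = 1.30 × 10^-3
pKa = -log(1.30 × 10^-3) = 2.89

pKa = 2.89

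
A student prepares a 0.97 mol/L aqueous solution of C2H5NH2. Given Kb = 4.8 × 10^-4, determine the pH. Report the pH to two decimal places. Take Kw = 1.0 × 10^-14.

pH = 12.33

C2H5NH2 + H2O ⇌ C2H5NH3+ + OH-
From the ICE table, Kb = [OH-]²/(0.97 − [OH-]) = 4.8 × 10^-4.
Neglecting [OH-] in the denominator: [OH-] = √(4.8 × 10^-4 × 0.97) = 2.16 × 10^-2 M
Check: 2.2% ionized — well under 5%, approximation valid.
pOH = 1.67, so pH = 14.00 − pOH = 12.33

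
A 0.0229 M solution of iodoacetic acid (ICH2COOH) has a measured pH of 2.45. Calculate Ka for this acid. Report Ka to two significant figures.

[H+] = 10^(-2.45) = 3.55 × 10^-3 M
At equilibrium [HA] = 0.0229 − 3.55 × 10^-3 = 1.93 × 10^-2 M
Ka = [H+][A-]/[HA] = (3.55 × 10^-3)² / 1.93 × 10^-2 = 6.5 × 10^-4

Ka = 6.5 × 10^-4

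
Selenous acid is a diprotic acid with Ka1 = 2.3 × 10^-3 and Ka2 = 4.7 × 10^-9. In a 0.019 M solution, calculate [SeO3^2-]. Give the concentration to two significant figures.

4.7 × 10^-9 M

First ionization gives [H+] ≈ [HSeO3-] = 5.56 × 10^-3 M.
Second step: Ka2 = [H+][SeO3^2-]/[HSeO3-] ≈ [SeO3^2-] (since [H+] ≈ [HSeO3-]).
So [SeO3^2-] ≈ Ka2.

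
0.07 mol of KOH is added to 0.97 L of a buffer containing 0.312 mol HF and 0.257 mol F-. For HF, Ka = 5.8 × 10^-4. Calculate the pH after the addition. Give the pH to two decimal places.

OH- converts HF to F-: HF → 0.242 mol, F- → 0.327 mol.
pKa = −log(5.8 × 10^-4) = 3.237
pH = pKa + log([A⁻]/[HA]) = 3.237 + log(0.327/0.242) = 3.237 +0.131

pH = 3.37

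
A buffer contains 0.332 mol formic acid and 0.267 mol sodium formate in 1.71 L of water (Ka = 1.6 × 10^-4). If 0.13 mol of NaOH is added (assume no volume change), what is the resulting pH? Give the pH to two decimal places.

OH- converts HCOOH to HCOO-: HCOOH → 0.202 mol, HCOO- → 0.397 mol.
pKa = −log(1.6 × 10^-4) = 3.796
Henderson–Hasselbalch with mole ratio 0.397/0.202: pH = 3.796 + (+0.293)

pH = 4.09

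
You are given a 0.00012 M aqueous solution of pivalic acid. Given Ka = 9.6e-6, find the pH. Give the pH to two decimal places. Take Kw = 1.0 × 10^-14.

pH = 4.53

(CH3)3CCOOH ⇌ (CH3)3CCOO- + H+
From the ICE table, Ka = [H+]²/(0.00012 − [H+]) = 9.6 × 10^-6.
Here C₀/Ka ≈ 12.5, so the small-[H+] approximation fails. Use the quadratic:
[H+] = (−Ka + √(Ka² + 4·Ka·C₀))/2 = 2.95 × 10^-5 M
pH = −log[H+] = −log(2.95 × 10^-5) = 4.53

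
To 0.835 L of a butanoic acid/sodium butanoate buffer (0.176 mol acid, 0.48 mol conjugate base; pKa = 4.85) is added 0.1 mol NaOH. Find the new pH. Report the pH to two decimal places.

pH = 5.73

After neutralization: n(CH3(CH2)2COOH) = 0.076 mol, n(CH3(CH2)2COO-) = 0.58 mol.
pH = pKa + log(n_CH3(CH2)2COO-/n_CH3(CH2)2COOH) = 4.85 + log(0.58/0.076) = 4.85 + (+0.883)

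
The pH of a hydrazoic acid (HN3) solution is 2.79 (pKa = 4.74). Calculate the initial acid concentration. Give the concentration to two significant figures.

C₀ = 1.5 × 10^-1 M

[H+] = 10^(-2.79) = 1.62 × 10^-3 M = x
Ka = 10^(−4.74) = 1.82 × 10^-5
Ka = x²/(C₀ − x) ⇒ C₀ = x + x²/Ka
C₀ = 1.62 × 10^-3 + (1.62 × 10^-3)²/(1.82 × 10^-5) = 1.46 × 10^-1 M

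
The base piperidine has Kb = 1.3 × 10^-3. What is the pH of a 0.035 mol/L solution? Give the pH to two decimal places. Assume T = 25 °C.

C5H10NH + H2O ⇌ C5H10NH2+ + OH-
Kb = x²/(0.035 − x) = 1.3 × 10^-3
The 5% rule fails; solving x² + Kb·x − Kb·C₀ = 0 exactly:
x = [−0.0013 + √(0.0013² + 0.000182)]/2 = 6.13 × 10^-3 M
pOH = −log(6.13 × 10^-3) = 2.21; pH = 14.00 − 2.21 = 11.79

pH = 11.79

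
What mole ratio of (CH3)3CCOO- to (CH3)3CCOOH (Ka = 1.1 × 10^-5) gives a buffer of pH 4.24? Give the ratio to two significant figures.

ratio = 0.19

pKa = -log(1.1 × 10^-5) = 4.959
pH = pKa + log(r) ⇒ log(r) = 4.24 − 4.959 = -0.719
r = [(CH3)3CCOO-]/[(CH3)3CCOOH] = 10^(-0.719) = 0.191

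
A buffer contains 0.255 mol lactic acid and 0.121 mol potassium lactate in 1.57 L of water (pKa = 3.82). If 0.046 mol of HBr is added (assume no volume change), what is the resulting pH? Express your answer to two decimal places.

Added H+ converts CH3CH(OH)COO- to CH3CH(OH)COOH: CH3CH(OH)COOH → 0.301 mol, CH3CH(OH)COO- → 0.075 mol.
Henderson–Hasselbalch with mole ratio 0.075/0.301: pH = 3.82 + (-0.604)

pH = 3.22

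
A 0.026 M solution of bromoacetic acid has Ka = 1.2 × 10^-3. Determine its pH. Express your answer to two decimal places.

BrCH2COOH ⇌ BrCH2COO- + H+
Let x = [H+] at equilibrium. Ka = x²/(0.026 − x).
Here C₀/Ka ≈ 21.7, so the small-x approximation fails. Use the quadratic:
x = [−0.0012 + √(0.0012² + 0.000125)]/2 = 5.02 × 10^-3 M
pH = −log[H+] = −log(5.02 × 10^-3) = 2.30

pH = 2.30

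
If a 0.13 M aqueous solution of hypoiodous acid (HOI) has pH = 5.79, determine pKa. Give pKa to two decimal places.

[H+] = 10^(-5.79) = 1.62 × 10^-6 M
At equilibrium [HA] = 0.13 − 1.62 × 10^-6 = 1.30 × 10^-1 M
Ka = [H+][A-]/[HA] = (1.62 × 10^-6)² / 1.30 × 10^-1 = 2.02 × 10^-11
pKa = -log(2.02 × 10^-11) = 10.69

pKa = 10.69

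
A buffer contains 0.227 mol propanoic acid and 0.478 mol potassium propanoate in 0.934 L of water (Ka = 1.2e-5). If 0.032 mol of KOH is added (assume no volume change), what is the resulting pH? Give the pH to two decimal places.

OH- converts CH3CH2COOH to CH3CH2COO-: CH3CH2COOH → 0.195 mol, CH3CH2COO- → 0.51 mol.
pKa = −log(1.2 × 10^-5) = 4.921
pH = pKa + log([A⁻]/[HA]) = 4.921 + log(0.51/0.195) = 4.921 +0.418

pH = 5.34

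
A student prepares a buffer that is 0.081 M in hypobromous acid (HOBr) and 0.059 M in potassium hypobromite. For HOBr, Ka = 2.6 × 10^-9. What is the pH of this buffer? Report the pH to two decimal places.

pH = 8.45

pKa = −log(2.6 × 10^-9) = 8.585
pH = pKa + log([A⁻]/[HA]) = 8.585 + log(0.059/0.081)
pH = 8.585 + (-0.138) = 8.45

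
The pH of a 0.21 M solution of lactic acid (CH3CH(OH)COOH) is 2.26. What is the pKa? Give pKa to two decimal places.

pKa = 3.83

[H+] = 10^(-2.26) = 5.50 × 10^-3 M
At equilibrium [HA] = 0.21 − 5.50 × 10^-3 = 2.04 × 10^-1 M
Ka = [H+][A-]/[HA] = (5.50 × 10^-3)² / 2.04 × 10^-1 = 1.48 × 10^-4
pKa = -log(1.48 × 10^-4) = 3.83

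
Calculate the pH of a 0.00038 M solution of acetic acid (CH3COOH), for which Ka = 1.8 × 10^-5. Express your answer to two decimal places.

CH3COOH ⇌ CH3COO- + H+
Ka = [H+]²/(0.00038 − [H+]) = 1.8 × 10^-5
Here C₀/Ka ≈ 21.1, so the small-[H+] approximation fails. Use the quadratic:
[H+] = [−1.8e-05 + √(1.8e-05² + 2.74e-08)]/2 = 7.42 × 10^-5 M
pH = −log[H+] = −log(7.42 × 10^-5) = 4.13

pH = 4.13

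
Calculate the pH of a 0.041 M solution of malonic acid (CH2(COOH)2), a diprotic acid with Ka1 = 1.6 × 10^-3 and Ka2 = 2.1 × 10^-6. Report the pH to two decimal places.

pH = 2.13

Ka1 ≫ Ka2, so treat the first dissociation as the only significant source of H+.
Ka1 = x²/(0.041 − x) = 1.6 × 10^-3
Solving the quadratic: x = (−Ka1 + √(Ka1² + 4·Ka1·C₀))/2 = 7.34 × 10^-3 M
pH = −log(7.34 × 10^-3) = 2.13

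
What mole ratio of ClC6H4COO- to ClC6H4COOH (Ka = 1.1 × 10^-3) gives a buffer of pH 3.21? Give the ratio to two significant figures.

ratio = 1.8

pKa = -log(1.1 × 10^-3) = 2.959
pH = pKa + log(r) ⇒ log(r) = 3.21 − 2.959 = +0.251
r = [ClC6H4COO-]/[ClC6H4COOH] = 10^(+0.251) = 1.78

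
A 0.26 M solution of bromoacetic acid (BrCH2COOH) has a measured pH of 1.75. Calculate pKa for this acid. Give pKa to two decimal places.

pKa = 2.88

[H+] = 10^(-1.75) = 1.78 × 10^-2 M
At equilibrium [HA] = 0.26 − 1.78 × 10^-2 = 2.42 × 10^-1 M
Ka = [H+][A-]/[HA] = (1.78 × 10^-2)² / 2.42 × 10^-1 = 1.31 × 10^-3
pKa = -log(1.31 × 10^-3) = 2.88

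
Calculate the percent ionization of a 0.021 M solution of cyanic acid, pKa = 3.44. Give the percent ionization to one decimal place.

12.3%

HOCN ⇌ OCN- + H+; let x = [H+] at equilibrium.
Ka = 10^(−3.44) = 3.63 × 10^-4
Ka = x²/(C₀ − x); solving the quadratic gives x = 2.59 × 10^-3 M.
Fraction ionized = 2.59 × 10^-3 / 0.021 = 0.1233 → 12.3%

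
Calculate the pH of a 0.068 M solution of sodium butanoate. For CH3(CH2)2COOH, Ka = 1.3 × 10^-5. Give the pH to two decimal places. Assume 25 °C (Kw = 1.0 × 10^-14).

pH = 8.86

CH3(CH2)2COO- is the conjugate base of the weak acid CH3(CH2)2COOH.
Kb = Kw/Ka = 1.0×10^-14 / 1.3 × 10^-5 = 7.69 × 10^-10
From the ICE table, Kb = x²/(0.068 − x) = 7.69 × 10^-10.
Assume x ≪ 0.068: x ≈ √(7.69 × 10^-10 × 0.068) = 7.23 × 10^-6 M
pOH = 5.14, so pH = 14.00 − pOH = 8.86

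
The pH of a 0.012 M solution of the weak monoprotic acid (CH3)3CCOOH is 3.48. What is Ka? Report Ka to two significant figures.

Ka = 9.4 × 10^-6

[H+] = 10^(-3.48) = 3.31 × 10^-4 M
At equilibrium [HA] = 0.012 − 3.31 × 10^-4 = 1.17 × 10^-2 M
Ka = [H+][A-]/[HA] = (3.31 × 10^-4)² / 1.17 × 10^-2 = 9.4 × 10^-6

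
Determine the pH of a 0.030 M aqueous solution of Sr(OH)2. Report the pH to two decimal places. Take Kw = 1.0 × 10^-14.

pH = 12.78

Sr(OH)2 is a strong base (each formula unit releases 2 OH-); [OH-] = 0.06 M.
pOH = -log(0.06) = 1.22
pH = 14.00 - 1.22 = 12.78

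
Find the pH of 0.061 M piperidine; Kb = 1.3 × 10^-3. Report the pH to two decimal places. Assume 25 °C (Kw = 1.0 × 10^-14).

pH = 11.92

C5H10NH + H2O ⇌ C5H10NH2+ + OH-
From the ICE table, Kb = [OH-]²/(0.061 − [OH-]) = 1.3 × 10^-3.
The 5% rule fails; solving [OH-]² + Kb·[OH-] − Kb·C₀ = 0 exactly:
[OH-] = [−0.0013 + √(0.0013² + 0.000317)]/2 = 8.28 × 10^-3 M
pOH = −log(8.28 × 10^-3) = 2.08; pH = 14.00 − 2.08 = 11.92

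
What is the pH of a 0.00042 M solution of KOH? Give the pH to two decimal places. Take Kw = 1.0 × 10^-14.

KOH is a strong base; [OH-] = 0.00042 M.
pOH = -log(0.00042) = 3.38
pH = 14.00 - 3.38 = 10.62

pH = 10.62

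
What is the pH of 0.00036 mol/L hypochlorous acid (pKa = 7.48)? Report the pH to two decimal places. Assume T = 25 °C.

HOCl ⇌ OCl- + H+
Ka = 10^(−7.48) = 3.31 × 10^-8
From the ICE table, Ka = [H+]²/(0.00036 − [H+]) = 3.31 × 10^-8.
Neglecting [H+] in the denominator: [H+] = √(3.31 × 10^-8 × 0.00036) = 3.45 × 10^-6 M
([H+]/C₀ = 0.96% < 5%, so the approximation holds.)
pH = −log[H+] = −log(3.45 × 10^-6) = 5.46

pH = 5.46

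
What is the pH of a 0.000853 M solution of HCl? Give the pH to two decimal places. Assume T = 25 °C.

HCl is a strong acid and dissociates completely, so [H+] = 0.000853 M.
pH = -log(0.000853) = 3.07

pH = 3.07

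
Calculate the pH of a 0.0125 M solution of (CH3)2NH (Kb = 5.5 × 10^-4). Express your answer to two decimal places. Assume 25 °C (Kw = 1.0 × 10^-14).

(CH3)2NH + H2O ⇌ (CH3)2NH2+ + OH-
Kb = [OH-]²/(0.0125 − [OH-]) = 5.5 × 10^-4
Here C₀/Kb ≈ 22.7, so the small-[OH-] approximation fails. Use the quadratic:
[OH-] = (−Kb + √(Kb² + 4·Kb·C₀))/2 = 2.36 × 10^-3 M
pOH = 2.63, so pH = 14.00 − pOH = 11.37

pH = 11.37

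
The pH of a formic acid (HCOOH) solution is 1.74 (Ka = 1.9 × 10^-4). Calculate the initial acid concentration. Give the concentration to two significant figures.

C₀ = 1.8 M

[H+] = 10^(-1.74) = 1.82 × 10^-2 M = x
Ka = x²/(C₀ − x) ⇒ C₀ = x + x²/Ka
C₀ = 1.82 × 10^-2 + (1.82 × 10^-2)²/(1.9 × 10^-4) = 1.76 M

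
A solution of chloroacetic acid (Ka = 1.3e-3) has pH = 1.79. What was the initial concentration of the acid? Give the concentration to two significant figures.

[H+] = 10^(-1.79) = 1.62 × 10^-2 M = x
Ka = x²/(C₀ − x) ⇒ C₀ = x + x²/Ka
C₀ = 1.62 × 10^-2 + (1.62 × 10^-2)²/(1.3 × 10^-3) = 2.18 × 10^-1 M

C₀ = 2.2 × 10^-1 M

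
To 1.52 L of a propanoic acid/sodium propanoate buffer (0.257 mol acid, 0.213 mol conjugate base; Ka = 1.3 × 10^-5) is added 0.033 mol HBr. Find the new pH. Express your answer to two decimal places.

pH = 4.68

Added H+ converts CH3CH2COO- to CH3CH2COOH: CH3CH2COOH → 0.29 mol, CH3CH2COO- → 0.18 mol.
pKa = −log(1.3 × 10^-5) = 4.886
Henderson–Hasselbalch with mole ratio 0.18/0.29: pH = 4.886 + (-0.207)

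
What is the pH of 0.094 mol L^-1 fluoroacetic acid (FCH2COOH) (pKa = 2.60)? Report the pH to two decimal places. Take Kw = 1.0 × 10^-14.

pH = 1.85

FCH2COOH ⇌ FCH2COO- + H+
Ka = 10^(−2.60) = 2.51 × 10^-3
Let x = [H+] at equilibrium. Ka = x²/(0.094 − x).
x is not negligible relative to C₀; solve x² + 0.00251·x − 0.000236 = 0.
x = (−Ka + √(Ka² + 4·Ka·C₀))/2 = 1.42 × 10^-2 M
pH = −log(1.42 × 10^-2) = 1.85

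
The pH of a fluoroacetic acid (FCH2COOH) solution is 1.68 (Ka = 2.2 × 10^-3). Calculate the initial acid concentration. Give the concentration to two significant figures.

C₀ = 2.2 × 10^-1 M

[H+] = 10^(-1.68) = 2.09 × 10^-2 M = x
Ka = x²/(C₀ − x) ⇒ C₀ = x + x²/Ka
C₀ = 2.09 × 10^-2 + (2.09 × 10^-2)²/(2.2 × 10^-3) = 2.19 × 10^-1 M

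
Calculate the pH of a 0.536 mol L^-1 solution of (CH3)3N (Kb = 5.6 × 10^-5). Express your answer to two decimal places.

(CH3)3N + H2O ⇌ (CH3)3NH+ + OH-
From the ICE table, Kb = [OH-]²/(0.536 − [OH-]) = 5.6 × 10^-5.
Assume [OH-] ≪ 0.536: [OH-] ≈ √(5.6 × 10^-5 × 0.536) = 5.48 × 10^-3 M
([OH-]/C₀ = 1% < 5%, so the approximation holds.)
pOH = 2.26, so pH = 14.00 − pOH = 11.74

pH = 11.74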